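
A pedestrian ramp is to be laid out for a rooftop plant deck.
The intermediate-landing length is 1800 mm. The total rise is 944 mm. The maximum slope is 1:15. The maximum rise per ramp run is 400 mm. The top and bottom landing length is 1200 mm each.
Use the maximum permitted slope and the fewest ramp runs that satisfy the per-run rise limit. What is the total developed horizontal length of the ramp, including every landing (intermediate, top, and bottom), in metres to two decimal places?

20.16 m

At most 400 each: 944/400 = 2.36, giving 3 ramp runs. That means 2 intermediate landings.
Ramp run (horizontal) at 1:15: 944 × 15 = 14160 mm.
Intermediate landings: 2 × 1800 = 3600 mm.
Top and bottom landings: 2 × 1200 = 2400 mm.
Total = 14160 + 3600 + 2400 = 20160 mm.
= 20.16 m.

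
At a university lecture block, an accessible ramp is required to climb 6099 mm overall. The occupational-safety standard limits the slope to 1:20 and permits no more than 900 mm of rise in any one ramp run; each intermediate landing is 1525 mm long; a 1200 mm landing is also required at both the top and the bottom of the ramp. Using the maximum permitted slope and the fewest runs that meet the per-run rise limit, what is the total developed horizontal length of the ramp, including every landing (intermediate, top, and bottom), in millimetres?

6099 / 900 = 6.78, so 7 ramp runs are needed. That means 6 intermediate landings.
Horizontal run for 6099 mm of rise at 1:20 is 6099 × 20 = 121980 mm.
6 intermediate landings contribute 6 × 1525 = 9150 mm.
Top and bottom landings: 2 × 1200 = 2400 mm.
Total = 121980 + 9150 + 2400 = 133530 mm.

133530 mm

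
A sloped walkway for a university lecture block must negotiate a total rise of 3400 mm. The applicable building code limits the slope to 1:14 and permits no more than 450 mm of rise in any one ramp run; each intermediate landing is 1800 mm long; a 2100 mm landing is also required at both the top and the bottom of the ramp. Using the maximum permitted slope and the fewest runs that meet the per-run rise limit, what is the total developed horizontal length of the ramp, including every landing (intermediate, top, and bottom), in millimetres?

3400 / 450 = 7.556 → round up to 8 ramp runs. That means 7 intermediate landings.
Horizontal run for 3400 mm of rise at 1:14 is 3400 × 14 = 47600 mm.
7 intermediate landings contribute 7 × 1800 = 12600 mm.
Top and bottom landings: 2 × 2100 = 4200 mm.
Total = 47600 + 12600 + 4200 = 64400 mm.

64400 mm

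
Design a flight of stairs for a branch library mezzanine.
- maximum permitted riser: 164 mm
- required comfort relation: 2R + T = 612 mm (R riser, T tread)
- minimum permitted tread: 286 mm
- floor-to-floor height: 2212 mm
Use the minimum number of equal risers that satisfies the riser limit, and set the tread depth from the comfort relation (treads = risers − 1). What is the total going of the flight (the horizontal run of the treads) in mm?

3848 mm

2212 / 164 = 13.488 → round up to 14 risers.
Each riser is 2212/14 = 158 mm (≤ 164 mm).
From 2R + T = 612: T = 612 − 316 = 296 mm.
Going = (14 − 1) × 296 = 3848 mm.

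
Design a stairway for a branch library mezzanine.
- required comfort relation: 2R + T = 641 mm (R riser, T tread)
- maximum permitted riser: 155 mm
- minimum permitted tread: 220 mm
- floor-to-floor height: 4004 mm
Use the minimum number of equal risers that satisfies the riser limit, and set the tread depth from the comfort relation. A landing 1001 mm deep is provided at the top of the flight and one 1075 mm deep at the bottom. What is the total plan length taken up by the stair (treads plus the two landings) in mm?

⌈4004/155⌉ = 26 risers.
Each riser is 4004/26 = 154 mm (≤ 155 mm).
Tread T = 641 − 2 × 154 = 333 mm (≥ 220 mm).
Going = (26 − 1) × 333 = 8325 mm.
Add landings: 8325 + 1001 + 1075 = 10401 mm.

10401 mm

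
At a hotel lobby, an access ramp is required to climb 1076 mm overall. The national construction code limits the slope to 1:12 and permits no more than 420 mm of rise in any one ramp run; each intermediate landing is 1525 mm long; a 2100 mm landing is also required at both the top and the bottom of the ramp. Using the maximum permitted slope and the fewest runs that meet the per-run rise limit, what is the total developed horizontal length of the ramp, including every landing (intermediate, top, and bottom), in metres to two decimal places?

20.16 m

1076 / 420 = 2.56, so 3 ramp runs are needed. That means 2 intermediate landings.
Ramp run (horizontal) at 1:12: 1076 × 12 = 12912 mm.
Intermediate landings: 2 × 1525 = 3050 mm.
Top and bottom landings: 2 × 2100 = 4200 mm.
Total = 12912 + 3050 + 4200 = 20162 mm.
= 20.16 m.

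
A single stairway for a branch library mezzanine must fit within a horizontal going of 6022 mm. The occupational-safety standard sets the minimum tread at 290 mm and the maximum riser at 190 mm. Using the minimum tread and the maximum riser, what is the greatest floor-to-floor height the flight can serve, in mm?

3990 mm

6022 / 290 = 20.77, so 20 treads fit.
Risers = treads + 1 = 21.
Maximum height = 21 × 190 = 3990 mm.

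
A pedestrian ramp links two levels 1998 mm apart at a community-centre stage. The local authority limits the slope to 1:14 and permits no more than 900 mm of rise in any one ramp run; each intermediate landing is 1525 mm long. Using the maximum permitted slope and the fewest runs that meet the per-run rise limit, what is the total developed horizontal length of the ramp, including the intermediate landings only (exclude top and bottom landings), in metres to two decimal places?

31.02 m

1998 / 900 = 2.220 → round up to 3 ramp runs. That means 2 intermediate landings.
Ramp run (horizontal) at 1:14: 1998 × 14 = 27972 mm.
2 intermediate landings contribute 2 × 1525 = 3050 mm.
Total developed length = 27972 + 3050 = 31022 mm.
= 31.02 m.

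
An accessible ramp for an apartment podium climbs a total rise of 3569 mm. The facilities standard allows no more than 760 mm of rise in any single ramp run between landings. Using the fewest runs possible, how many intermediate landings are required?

3569 / 760 = 4.696 → round up to 5 ramp runs.
5 runs are separated by 4 intermediate landings.

4 intermediate landings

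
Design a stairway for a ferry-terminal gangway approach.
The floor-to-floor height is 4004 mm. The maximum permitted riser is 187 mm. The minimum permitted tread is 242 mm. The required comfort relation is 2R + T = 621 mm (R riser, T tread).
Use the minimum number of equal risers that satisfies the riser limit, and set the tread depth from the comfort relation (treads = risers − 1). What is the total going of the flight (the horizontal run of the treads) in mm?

⌈4004/187⌉ = 22 risers.
Riser R = 4004 / 22 = 182 mm, within the 187 mm limit.
T = 621 − 2·182 = 257 mm, which satisfies the 242 mm minimum.
Treads = 22 − 1 = 21; going = 21 × 257 = 5397 mm.

5397 mm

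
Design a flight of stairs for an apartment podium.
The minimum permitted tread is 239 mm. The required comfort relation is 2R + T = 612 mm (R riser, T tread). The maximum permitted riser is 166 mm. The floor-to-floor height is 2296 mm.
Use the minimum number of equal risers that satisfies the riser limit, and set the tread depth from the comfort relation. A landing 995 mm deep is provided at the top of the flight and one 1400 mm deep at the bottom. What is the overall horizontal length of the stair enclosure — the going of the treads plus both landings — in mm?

⌈2296/166⌉ = 14 risers.
Riser R = 2296 / 14 = 164 mm, within the 166 mm limit.
Tread T = 612 − 2 × 164 = 284 mm (≥ 239 mm).
Going = (14 − 1) × 284 = 3692 mm.
Enclosure = 3692 + 995 + 1400 = 6087 mm.

6087 mm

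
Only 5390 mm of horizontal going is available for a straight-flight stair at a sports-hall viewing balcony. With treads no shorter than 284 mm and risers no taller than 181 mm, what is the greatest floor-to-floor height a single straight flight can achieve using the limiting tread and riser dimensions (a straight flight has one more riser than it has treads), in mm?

3439 mm

Treads that fit: ⌊5390 / 284⌋ = 18.
Risers = treads + 1 = 19.
Maximum height = 19 × 181 = 3439 mm.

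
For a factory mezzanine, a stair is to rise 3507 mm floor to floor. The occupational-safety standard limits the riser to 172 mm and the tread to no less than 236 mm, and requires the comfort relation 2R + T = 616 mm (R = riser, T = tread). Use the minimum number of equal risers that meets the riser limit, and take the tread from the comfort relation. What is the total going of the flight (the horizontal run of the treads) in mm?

3507 / 172 = 20.39, so 21 risers are needed.
Riser R = 3507 / 21 = 167 mm, within the 172 mm limit.
Tread T = 616 − 2 × 167 = 282 mm (≥ 236 mm).
Going = (21 − 1) × 282 = 5640 mm.

5640 mm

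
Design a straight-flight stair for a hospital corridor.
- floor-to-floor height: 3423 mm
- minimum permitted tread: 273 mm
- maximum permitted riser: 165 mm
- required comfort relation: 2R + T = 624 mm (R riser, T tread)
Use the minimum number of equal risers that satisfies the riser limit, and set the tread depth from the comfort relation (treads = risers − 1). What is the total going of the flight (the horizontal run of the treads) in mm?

3423 / 165 = 20.75, so 21 risers are needed.
Riser R = 3423 / 21 = 163 mm, within the 165 mm limit.
Tread T = 624 − 2 × 163 = 298 mm (≥ 273 mm).
21 risers give 20 treads; going = 20 × 298 = 5960 mm.

5960 mm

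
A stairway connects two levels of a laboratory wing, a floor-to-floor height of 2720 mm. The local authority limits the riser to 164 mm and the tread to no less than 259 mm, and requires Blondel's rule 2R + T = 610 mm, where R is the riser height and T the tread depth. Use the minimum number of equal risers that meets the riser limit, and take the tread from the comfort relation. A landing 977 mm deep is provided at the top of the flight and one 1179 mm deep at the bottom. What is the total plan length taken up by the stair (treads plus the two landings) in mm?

2720 / 164 = 16.585 → round up to 17 risers.
R = 2720 ÷ 17 = 160 mm.
Tread T = 610 − 2 × 160 = 290 mm (≥ 259 mm).
Going = (17 − 1) × 290 = 4640 mm.
Enclosure = 4640 + 977 + 1179 = 6796 mm.

6796 mm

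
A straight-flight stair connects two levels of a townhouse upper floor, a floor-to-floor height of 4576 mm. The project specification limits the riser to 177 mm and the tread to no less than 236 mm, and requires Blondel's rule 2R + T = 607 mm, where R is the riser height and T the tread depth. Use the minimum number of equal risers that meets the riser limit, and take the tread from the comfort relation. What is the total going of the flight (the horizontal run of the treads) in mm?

4576 / 177 = 25.853 → round up to 26 risers.
Each riser is 4576/26 = 176 mm (≤ 177 mm).
T = 607 − 2·176 = 255 mm, which satisfies the 236 mm minimum.
Going = (26 − 1) × 255 = 6375 mm.

6375 mm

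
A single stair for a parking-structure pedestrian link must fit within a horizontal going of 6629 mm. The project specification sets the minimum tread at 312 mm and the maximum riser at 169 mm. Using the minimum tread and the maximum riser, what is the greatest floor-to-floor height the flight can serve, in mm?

3718 mm

6629 / 312 = 21.25, so 21 treads fit.
Risers = treads + 1 = 22.
Maximum height = 22 × 169 = 3718 mm.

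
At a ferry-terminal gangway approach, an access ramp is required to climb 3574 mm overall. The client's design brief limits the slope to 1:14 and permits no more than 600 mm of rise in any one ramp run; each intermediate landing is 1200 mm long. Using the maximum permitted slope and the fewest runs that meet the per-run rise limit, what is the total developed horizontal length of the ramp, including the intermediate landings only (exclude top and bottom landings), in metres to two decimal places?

56.04 m

At most 600 each: 3574/600 = 5.96, giving 6 ramp runs. That means 5 intermediate landings.
Ramp run (horizontal) at 1:14: 3574 × 14 = 50036 mm.
5 intermediate landings contribute 5 × 1200 = 6000 mm.
Total developed length = 50036 + 6000 = 56036 mm.
= 56.04 m.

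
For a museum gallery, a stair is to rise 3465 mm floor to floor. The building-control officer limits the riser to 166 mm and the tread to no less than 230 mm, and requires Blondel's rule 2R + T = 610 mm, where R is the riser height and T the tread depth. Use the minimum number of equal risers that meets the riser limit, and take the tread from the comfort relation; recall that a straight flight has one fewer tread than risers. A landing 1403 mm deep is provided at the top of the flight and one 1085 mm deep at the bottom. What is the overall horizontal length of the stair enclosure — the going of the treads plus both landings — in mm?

3465 / 166 = 20.873 → round up to 21 risers.
Each riser is 3465/21 = 165 mm (≤ 166 mm).
T = 610 − 2·165 = 280 mm, which satisfies the 230 mm minimum.
Going = (21 − 1) × 280 = 5600 mm.
Enclosure = 5600 + 1403 + 1085 = 8088 mm.

8088 mm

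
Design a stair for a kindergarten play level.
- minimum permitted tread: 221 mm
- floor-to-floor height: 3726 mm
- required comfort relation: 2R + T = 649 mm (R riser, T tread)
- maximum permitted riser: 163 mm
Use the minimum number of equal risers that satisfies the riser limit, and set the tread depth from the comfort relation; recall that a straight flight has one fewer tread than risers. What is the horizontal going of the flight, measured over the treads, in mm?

⌈3726/163⌉ = 23 risers.
R = 3726 ÷ 23 = 162 mm.
From 2R + T = 649: T = 649 − 324 = 325 mm.
Going = (23 − 1) × 325 = 7150 mm.

7150 mm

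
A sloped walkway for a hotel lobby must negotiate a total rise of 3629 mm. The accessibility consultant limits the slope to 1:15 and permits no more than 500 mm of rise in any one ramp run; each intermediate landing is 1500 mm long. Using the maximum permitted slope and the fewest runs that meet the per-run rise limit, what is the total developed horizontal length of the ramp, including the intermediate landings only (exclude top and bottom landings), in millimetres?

At most 500 each: 3629/500 = 7.26, giving 8 ramp runs. That means 7 intermediate landings.
Ramp run (horizontal) at 1:15: 3629 × 15 = 54435 mm.
Intermediate landings: 7 × 1500 = 10500 mm.
Total developed length = 54435 + 10500 = 64935 mm.

64935 mm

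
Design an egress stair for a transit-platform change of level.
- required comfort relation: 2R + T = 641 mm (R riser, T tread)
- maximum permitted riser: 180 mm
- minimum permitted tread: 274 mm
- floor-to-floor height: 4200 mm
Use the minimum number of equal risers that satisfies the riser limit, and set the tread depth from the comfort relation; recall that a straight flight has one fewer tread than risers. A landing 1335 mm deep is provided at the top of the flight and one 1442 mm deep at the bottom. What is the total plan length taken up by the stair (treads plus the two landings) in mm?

At most 180 each: 4200/180 = 23.33, giving 24 risers.
R = 4200 ÷ 24 = 175 mm.
From 2R + T = 641: T = 641 − 350 = 291 mm.
24 risers give 23 treads; going = 23 × 291 = 6693 mm.
Add landings: 6693 + 1335 + 1442 = 9470 mm.

9470 mm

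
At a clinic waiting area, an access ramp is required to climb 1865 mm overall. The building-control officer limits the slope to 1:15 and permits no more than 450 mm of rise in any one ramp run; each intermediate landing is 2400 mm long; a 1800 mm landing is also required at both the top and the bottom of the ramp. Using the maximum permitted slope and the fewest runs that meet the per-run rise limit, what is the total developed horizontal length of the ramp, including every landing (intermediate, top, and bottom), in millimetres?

1865 / 450 = 4.14, so 5 ramp runs are needed. That means 4 intermediate landings.
Ramp run (horizontal) at 1:15: 1865 × 15 = 27975 mm.
4 intermediate landings contribute 4 × 2400 = 9600 mm.
Top and bottom landings: 2 × 1800 = 3600 mm.
Total = 27975 + 9600 + 3600 = 41175 mm.

41175 mm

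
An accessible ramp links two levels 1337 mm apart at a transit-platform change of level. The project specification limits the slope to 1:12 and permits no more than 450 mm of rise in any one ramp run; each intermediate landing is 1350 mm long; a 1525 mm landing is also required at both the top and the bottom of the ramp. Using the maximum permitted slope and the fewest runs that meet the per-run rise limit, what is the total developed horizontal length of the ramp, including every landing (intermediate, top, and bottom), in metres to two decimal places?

21.79 m

1337 / 450 = 2.97, so 3 ramp runs are needed. That means 2 intermediate landings.
Horizontal run for 1337 mm of rise at 1:12 is 1337 × 12 = 16044 mm.
Intermediate landings: 2 × 1350 = 2700 mm.
Top and bottom landings: 2 × 1525 = 3050 mm.
Total = 16044 + 2700 + 3050 = 21794 mm.
= 21.79 m.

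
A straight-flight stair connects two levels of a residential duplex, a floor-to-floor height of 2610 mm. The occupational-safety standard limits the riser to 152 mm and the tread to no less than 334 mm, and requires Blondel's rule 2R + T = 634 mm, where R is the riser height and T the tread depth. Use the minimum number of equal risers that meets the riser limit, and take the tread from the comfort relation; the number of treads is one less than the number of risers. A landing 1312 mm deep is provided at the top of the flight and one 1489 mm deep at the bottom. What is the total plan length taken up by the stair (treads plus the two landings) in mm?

8649 mm

2610 / 152 = 17.17, so 18 risers are needed.
R = 2610 ÷ 18 = 145 mm.
Tread T = 634 − 2 × 145 = 344 mm (≥ 334 mm).
18 risers give 17 treads; going = 17 × 344 = 5848 mm.
Add landings: 5848 + 1312 + 1489 = 8649 mm.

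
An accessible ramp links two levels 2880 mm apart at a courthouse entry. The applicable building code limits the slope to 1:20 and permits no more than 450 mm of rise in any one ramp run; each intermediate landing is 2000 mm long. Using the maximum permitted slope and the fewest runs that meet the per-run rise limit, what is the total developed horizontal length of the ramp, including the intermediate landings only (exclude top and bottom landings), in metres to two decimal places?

69.60 m

2880 / 450 = 6.40, so 7 ramp runs are needed. That means 6 intermediate landings.
Ramp run (horizontal) at 1:20: 2880 × 20 = 57600 mm.
Intermediate landings: 6 × 2000 = 12000 mm.
Developed length = 57600 + 12000 = 69600 mm.
= 69.60 m.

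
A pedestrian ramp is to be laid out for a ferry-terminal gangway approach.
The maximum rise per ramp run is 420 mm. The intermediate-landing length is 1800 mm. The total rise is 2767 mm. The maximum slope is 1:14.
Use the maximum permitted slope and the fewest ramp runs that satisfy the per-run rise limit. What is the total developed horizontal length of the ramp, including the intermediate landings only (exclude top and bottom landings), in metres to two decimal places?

⌈2767/420⌉ = 7 ramp runs. That means 6 intermediate landings.
Horizontal run for 2767 mm of rise at 1:14 is 2767 × 14 = 38738 mm.
Intermediate landings: 6 × 1800 = 10800 mm.
Developed length = 38738 + 10800 = 49538 mm.
= 49.54 m.

49.54 m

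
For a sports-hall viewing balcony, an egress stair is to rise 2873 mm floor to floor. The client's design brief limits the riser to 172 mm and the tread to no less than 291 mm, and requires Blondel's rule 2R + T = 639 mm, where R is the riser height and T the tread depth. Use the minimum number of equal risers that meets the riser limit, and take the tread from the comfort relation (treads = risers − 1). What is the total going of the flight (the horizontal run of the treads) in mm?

At most 172 each: 2873/172 = 16.70, giving 17 risers.
Each riser is 2873/17 = 169 mm (≤ 172 mm).
From 2R + T = 639: T = 639 − 338 = 301 mm.
17 risers give 16 treads; going = 16 × 301 = 4816 mm.

4816 mm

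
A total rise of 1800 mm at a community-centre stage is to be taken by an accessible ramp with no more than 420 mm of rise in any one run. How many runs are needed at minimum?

At most 420 each: 1800/420 = 4.29, giving 5 ramp runs.

5 runs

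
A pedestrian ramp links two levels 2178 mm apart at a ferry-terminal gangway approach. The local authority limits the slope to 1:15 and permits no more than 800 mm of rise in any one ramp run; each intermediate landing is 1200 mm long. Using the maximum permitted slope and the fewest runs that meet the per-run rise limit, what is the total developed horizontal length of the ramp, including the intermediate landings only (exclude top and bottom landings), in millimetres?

35070 mm

At most 800 each: 2178/800 = 2.72, giving 3 ramp runs. That means 2 intermediate landings.
Ramp run (horizontal) at 1:15: 2178 × 15 = 32670 mm.
Intermediate landings: 2 × 1200 = 2400 mm.
Developed length = 32670 + 2400 = 35070 mm.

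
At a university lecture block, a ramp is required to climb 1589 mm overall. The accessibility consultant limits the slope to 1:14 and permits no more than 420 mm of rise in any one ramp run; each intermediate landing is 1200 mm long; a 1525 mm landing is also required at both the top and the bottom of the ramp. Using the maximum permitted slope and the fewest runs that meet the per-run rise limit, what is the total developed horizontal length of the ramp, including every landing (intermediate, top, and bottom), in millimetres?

28896 mm

At most 420 each: 1589/420 = 3.78, giving 4 ramp runs. That means 3 intermediate landings.
Ramp run (horizontal) at 1:14: 1589 × 14 = 22246 mm.
Intermediate landings: 3 × 1200 = 3600 mm.
Top and bottom landings: 2 × 1525 = 3050 mm.
Total = 22246 + 3600 + 3050 = 28896 mm.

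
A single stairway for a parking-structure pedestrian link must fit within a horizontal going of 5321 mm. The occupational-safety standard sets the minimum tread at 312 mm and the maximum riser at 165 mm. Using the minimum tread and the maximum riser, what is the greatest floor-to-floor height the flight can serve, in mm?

5321 / 312 = 17.05, so 17 treads fit.
Risers = treads + 1 = 18.
Maximum height = 18 × 165 = 2970 mm.

2970 mm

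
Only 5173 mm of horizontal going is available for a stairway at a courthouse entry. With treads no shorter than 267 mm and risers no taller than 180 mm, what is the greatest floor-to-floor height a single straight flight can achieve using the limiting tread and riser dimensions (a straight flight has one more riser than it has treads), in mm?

3600 mm

5173 / 267 = 19.37, so 19 treads fit.
Risers = treads + 1 = 20.
Maximum height = 20 × 180 = 3600 mm.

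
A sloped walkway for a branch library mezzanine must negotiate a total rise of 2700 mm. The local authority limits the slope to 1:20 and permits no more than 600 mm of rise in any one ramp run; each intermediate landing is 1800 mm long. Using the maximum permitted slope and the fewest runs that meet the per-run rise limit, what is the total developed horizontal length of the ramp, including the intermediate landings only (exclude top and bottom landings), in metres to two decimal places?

2700 / 600 = 4.50, so 5 ramp runs are needed. That means 4 intermediate landings.
Ramp run (horizontal) at 1:20: 2700 × 20 = 54000 mm.
Intermediate landings: 4 × 1800 = 7200 mm.
Developed length = 54000 + 7200 = 61200 mm.
= 61.20 m.

61.20 m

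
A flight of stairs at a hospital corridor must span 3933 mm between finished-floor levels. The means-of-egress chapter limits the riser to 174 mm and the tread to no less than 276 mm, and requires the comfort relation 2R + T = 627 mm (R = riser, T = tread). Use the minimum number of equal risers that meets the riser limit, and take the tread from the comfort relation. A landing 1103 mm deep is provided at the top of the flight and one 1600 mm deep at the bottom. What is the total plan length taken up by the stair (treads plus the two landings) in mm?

8973 mm

3933 / 174 = 22.603 → round up to 23 risers.
R = 3933 ÷ 23 = 171 mm.
From 2R + T = 627: T = 627 − 342 = 285 mm.
23 risers give 22 treads; going = 22 × 285 = 6270 mm.
Enclosure = 6270 + 1103 + 1600 = 8973 mm.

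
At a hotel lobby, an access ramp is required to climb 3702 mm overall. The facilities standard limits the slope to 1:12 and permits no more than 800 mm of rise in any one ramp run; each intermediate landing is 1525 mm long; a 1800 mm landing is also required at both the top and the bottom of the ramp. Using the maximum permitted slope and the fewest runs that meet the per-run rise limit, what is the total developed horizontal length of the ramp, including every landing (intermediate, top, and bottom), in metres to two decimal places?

54.12 m

3702 / 800 = 4.63, so 5 ramp runs are needed. That means 4 intermediate landings.
Horizontal run for 3702 mm of rise at 1:12 is 3702 × 12 = 44424 mm.
Intermediate landings: 4 × 1525 = 6100 mm.
Top and bottom landings: 2 × 1800 = 3600 mm.
Total = 44424 + 6100 + 3600 = 54124 mm.
= 54.12 m.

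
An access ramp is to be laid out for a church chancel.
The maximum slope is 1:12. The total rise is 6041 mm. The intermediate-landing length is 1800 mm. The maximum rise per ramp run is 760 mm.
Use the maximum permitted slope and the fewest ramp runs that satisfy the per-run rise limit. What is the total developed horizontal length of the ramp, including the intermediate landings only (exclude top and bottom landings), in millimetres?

85092 mm

6041 / 760 = 7.949 → round up to 8 ramp runs. That means 7 intermediate landings.
Ramp run (horizontal) at 1:12: 6041 × 12 = 72492 mm.
Intermediate landings: 7 × 1800 = 12600 mm.
Total developed length = 72492 + 12600 = 85092 mm.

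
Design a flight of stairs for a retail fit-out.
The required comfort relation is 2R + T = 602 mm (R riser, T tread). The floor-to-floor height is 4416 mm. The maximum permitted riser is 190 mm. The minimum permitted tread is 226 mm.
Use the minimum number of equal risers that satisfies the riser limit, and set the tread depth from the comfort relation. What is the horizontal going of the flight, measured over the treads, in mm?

5382 mm

At most 190 each: 4416/190 = 23.24, giving 24 risers.
R = 4416 ÷ 24 = 184 mm.
Tread T = 602 − 2 × 184 = 234 mm (≥ 226 mm).
Treads = 24 − 1 = 23; going = 23 × 234 = 5382 mm.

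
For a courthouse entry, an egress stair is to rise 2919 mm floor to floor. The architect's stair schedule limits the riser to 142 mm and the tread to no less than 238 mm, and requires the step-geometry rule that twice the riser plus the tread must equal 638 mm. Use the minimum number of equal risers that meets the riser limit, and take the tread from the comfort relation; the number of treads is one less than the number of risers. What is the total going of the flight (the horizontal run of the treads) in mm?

7200 mm

2919 / 142 = 20.556 → round up to 21 risers.
R = 2919 ÷ 21 = 139 mm.
Tread T = 638 − 2 × 139 = 360 mm (≥ 238 mm).
Treads = 21 − 1 = 20; going = 20 × 360 = 7200 mm.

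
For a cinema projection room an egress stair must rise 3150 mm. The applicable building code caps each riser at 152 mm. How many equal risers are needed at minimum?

21 risers

3150 / 152 = 20.72, so 21 risers are needed.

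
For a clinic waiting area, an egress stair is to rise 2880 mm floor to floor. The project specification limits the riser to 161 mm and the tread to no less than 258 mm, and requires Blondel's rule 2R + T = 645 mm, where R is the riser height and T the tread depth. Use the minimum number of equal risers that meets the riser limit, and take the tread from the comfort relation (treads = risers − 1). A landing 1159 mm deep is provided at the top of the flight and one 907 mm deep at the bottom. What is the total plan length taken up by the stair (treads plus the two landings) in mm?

7591 mm

2880 / 161 = 17.888 → round up to 18 risers.
Each riser is 2880/18 = 160 mm (≤ 161 mm).
T = 645 − 2·160 = 325 mm, which satisfies the 258 mm minimum.
18 risers give 17 treads; going = 17 × 325 = 5525 mm.
Enclosure = 5525 + 1159 + 907 = 7591 mm.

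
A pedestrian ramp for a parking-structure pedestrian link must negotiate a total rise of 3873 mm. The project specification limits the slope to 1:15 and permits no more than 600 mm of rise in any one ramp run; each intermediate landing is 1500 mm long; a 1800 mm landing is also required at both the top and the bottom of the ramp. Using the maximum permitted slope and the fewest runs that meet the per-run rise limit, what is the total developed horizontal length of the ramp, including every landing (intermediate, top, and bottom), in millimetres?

At most 600 each: 3873/600 = 6.46, giving 7 ramp runs. That means 6 intermediate landings.
Horizontal run for 3873 mm of rise at 1:15 is 3873 × 15 = 58095 mm.
6 intermediate landings contribute 6 × 1500 = 9000 mm.
Top and bottom landings: 2 × 1800 = 3600 mm.
Total = 58095 + 9000 + 3600 = 70695 mm.

70695 mm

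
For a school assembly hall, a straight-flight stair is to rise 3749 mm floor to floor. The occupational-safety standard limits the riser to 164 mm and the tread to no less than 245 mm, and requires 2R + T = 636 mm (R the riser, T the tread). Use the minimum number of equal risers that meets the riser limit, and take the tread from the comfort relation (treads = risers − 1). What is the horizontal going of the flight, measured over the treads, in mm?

3749 / 164 = 22.860 → round up to 23 risers.
Each riser is 3749/23 = 163 mm (≤ 164 mm).
From 2R + T = 636: T = 636 − 326 = 310 mm.
Going = (23 − 1) × 310 = 6820 mm.

6820 mm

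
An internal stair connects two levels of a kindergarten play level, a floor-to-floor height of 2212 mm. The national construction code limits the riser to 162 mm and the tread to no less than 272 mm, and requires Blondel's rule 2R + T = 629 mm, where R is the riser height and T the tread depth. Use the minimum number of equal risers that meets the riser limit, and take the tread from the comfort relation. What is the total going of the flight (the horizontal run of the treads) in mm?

4069 mm

2212 / 162 = 13.65, so 14 risers are needed.
Riser R = 2212 / 14 = 158 mm, within the 162 mm limit.
From 2R + T = 629: T = 629 − 316 = 313 mm.
14 risers give 13 treads; going = 13 × 313 = 4069 mm.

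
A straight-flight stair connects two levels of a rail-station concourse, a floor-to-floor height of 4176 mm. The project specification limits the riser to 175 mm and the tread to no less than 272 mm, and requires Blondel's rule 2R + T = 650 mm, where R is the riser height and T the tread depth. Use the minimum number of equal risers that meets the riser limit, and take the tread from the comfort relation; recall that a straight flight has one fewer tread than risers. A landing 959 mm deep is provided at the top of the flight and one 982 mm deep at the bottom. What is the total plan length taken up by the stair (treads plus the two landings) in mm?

4176 / 175 = 23.863 → round up to 24 risers.
Each riser is 4176/24 = 174 mm (≤ 175 mm).
T = 650 − 2·174 = 302 mm, which satisfies the 272 mm minimum.
Going = (24 − 1) × 302 = 6946 mm.
Enclosure = 6946 + 959 + 982 = 8887 mm.

8887 mm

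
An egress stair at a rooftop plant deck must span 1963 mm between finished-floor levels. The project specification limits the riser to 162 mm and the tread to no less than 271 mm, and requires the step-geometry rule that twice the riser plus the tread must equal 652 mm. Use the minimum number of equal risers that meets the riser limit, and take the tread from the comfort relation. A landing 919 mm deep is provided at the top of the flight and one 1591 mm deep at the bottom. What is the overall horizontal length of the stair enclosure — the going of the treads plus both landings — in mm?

1963 / 162 = 12.12, so 13 risers are needed.
R = 1963 ÷ 13 = 151 mm.
T = 652 − 2·151 = 350 mm, which satisfies the 271 mm minimum.
13 risers give 12 treads; going = 12 × 350 = 4200 mm.
Add landings: 4200 + 919 + 1591 = 6710 mm.

6710 mm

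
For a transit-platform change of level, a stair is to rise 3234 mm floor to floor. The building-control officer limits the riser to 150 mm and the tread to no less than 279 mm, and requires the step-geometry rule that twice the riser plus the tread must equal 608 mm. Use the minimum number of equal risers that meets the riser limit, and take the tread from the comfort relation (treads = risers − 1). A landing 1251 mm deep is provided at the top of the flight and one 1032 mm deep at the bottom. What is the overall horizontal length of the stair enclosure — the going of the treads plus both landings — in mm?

3234 / 150 = 21.56, so 22 risers are needed.
Riser R = 3234 / 22 = 147 mm, within the 150 mm limit.
T = 608 − 2·147 = 314 mm, which satisfies the 279 mm minimum.
Treads = 22 − 1 = 21; going = 21 × 314 = 6594 mm.
Add landings: 6594 + 1251 + 1032 = 8877 mm.

8877 mm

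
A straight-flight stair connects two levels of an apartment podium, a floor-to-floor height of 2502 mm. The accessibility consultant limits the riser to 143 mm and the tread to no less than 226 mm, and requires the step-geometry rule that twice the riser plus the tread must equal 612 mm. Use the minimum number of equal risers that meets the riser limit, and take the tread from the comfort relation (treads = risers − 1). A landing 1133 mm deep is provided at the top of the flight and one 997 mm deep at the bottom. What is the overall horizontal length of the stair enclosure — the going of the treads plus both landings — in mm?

2502 / 143 = 17.50, so 18 risers are needed.
R = 2502 ÷ 18 = 139 mm.
T = 612 − 2·139 = 334 mm, which satisfies the 226 mm minimum.
Treads = 18 − 1 = 17; going = 17 × 334 = 5678 mm.
Add landings: 5678 + 1133 + 997 = 7808 mm.

7808 mm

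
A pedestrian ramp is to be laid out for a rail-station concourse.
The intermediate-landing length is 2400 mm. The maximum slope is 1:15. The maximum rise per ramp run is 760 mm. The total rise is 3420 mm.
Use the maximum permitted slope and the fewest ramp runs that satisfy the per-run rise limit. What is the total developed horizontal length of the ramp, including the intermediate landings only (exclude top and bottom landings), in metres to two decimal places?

60.90 m

⌈3420/760⌉ = 5 ramp runs. That means 4 intermediate landings.
Horizontal run for 3420 mm of rise at 1:15 is 3420 × 15 = 51300 mm.
Intermediate landings: 4 × 2400 = 9600 mm.
Developed length = 51300 + 9600 = 60900 mm.
= 60.90 m.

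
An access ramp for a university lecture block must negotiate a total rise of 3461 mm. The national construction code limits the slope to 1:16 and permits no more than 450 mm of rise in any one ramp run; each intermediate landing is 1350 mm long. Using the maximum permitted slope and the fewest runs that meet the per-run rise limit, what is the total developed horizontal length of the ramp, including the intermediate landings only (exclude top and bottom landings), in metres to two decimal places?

⌈3461/450⌉ = 8 ramp runs. That means 7 intermediate landings.
Horizontal run for 3461 mm of rise at 1:16 is 3461 × 16 = 55376 mm.
7 intermediate landings contribute 7 × 1350 = 9450 mm.
Total developed length = 55376 + 9450 = 64826 mm.
= 64.83 m.

64.83 m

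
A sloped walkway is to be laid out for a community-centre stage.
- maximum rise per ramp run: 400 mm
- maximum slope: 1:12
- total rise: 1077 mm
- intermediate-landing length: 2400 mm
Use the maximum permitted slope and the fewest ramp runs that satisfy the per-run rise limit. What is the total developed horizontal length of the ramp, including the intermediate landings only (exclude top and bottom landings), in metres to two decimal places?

⌈1077/400⌉ = 3 ramp runs. That means 2 intermediate landings.
Ramp run (horizontal) at 1:12: 1077 × 12 = 12924 mm.
2 intermediate landings contribute 2 × 2400 = 4800 mm.
Total developed length = 12924 + 4800 = 17724 mm.
= 17.72 m.

17.72 m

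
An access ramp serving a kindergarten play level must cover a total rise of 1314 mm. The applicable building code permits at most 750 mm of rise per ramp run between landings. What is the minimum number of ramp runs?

⌈1314/750⌉ = 2 ramp runs.

2 runs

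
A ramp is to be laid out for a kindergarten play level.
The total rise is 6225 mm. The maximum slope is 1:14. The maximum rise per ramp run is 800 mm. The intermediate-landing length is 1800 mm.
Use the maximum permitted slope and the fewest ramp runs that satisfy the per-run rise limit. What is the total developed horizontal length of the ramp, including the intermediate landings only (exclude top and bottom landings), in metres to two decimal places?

At most 800 each: 6225/800 = 7.78, giving 8 ramp runs. That means 7 intermediate landings.
Horizontal run for 6225 mm of rise at 1:14 is 6225 × 14 = 87150 mm.
7 intermediate landings contribute 7 × 1800 = 12600 mm.
Total developed length = 87150 + 12600 = 99750 mm.
= 99.75 m.

99.75 m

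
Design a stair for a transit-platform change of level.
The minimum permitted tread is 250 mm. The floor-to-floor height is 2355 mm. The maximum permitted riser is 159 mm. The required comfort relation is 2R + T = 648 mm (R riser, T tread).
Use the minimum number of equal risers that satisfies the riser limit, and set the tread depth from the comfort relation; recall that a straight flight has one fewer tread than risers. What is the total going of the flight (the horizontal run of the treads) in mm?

4676 mm

2355 / 159 = 14.811 → round up to 15 risers.
Riser R = 2355 / 15 = 157 mm, within the 159 mm limit.
T = 648 − 2·157 = 334 mm, which satisfies the 250 mm minimum.
Going = (15 − 1) × 334 = 4676 mm.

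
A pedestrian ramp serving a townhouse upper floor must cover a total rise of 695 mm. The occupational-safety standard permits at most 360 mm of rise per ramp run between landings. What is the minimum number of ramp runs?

2 runs

At most 360 each: 695/360 = 1.93, giving 2 ramp runs.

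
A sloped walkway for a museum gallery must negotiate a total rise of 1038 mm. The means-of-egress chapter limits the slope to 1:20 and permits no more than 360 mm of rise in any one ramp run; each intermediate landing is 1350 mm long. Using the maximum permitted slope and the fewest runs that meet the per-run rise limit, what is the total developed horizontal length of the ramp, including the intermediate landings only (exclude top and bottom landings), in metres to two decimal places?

23.46 m

⌈1038/360⌉ = 3 ramp runs. That means 2 intermediate landings.
Ramp run (horizontal) at 1:20: 1038 × 20 = 20760 mm.
2 intermediate landings contribute 2 × 1350 = 2700 mm.
Developed length = 20760 + 2700 = 23460 mm.
= 23.46 m.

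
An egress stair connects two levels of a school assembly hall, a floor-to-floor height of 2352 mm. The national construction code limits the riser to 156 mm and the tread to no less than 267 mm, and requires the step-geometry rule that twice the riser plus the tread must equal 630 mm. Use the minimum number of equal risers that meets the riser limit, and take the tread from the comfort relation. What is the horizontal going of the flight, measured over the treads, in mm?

5040 mm

At most 156 each: 2352/156 = 15.08, giving 16 risers.
R = 2352 ÷ 16 = 147 mm.
From 2R + T = 630: T = 630 − 294 = 336 mm.
Treads = 16 − 1 = 15; going = 15 × 336 = 5040 mm.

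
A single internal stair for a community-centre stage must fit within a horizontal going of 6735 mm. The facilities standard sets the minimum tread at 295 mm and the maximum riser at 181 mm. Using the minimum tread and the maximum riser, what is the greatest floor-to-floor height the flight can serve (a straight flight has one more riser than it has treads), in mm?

Treads that fit: ⌊6735 / 295⌋ = 22.
Risers = treads + 1 = 23.
Maximum height = 23 × 181 = 4163 mm.

4163 mm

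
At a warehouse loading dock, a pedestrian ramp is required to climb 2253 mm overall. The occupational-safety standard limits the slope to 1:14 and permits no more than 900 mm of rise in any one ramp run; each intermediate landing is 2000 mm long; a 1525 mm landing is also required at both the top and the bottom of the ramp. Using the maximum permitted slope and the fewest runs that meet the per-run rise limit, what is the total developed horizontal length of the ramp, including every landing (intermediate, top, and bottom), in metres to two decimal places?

38.59 m

2253 / 900 = 2.503 → round up to 3 ramp runs. That means 2 intermediate landings.
Ramp run (horizontal) at 1:14: 2253 × 14 = 31542 mm.
2 intermediate landings contribute 2 × 2000 = 4000 mm.
Top and bottom landings: 2 × 1525 = 3050 mm.
Total = 31542 + 4000 + 3050 = 38592 mm.
= 38.59 m.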